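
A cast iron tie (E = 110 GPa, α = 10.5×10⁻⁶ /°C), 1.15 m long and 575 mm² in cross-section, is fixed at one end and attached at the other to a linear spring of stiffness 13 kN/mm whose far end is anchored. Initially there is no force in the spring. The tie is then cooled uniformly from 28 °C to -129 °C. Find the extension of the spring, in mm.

δ ≈ 1.53 mm

Free thermal contraction: δ_free = αΔT L = 10.5×10⁻⁶ × 157 × 1150 = 1.896 mm.
With a force P in the spring, the elastic change of the tie is PL/(AE) and that of the spring is P/k; compatibility requires their sum to equal δ_free.
P [ L/(AE) + 1/k ] = δ_free → P [ 1150/(575×110×10³) + 1/(13×10³) ] = 1.896.
P = 1.896 / 9.51×10⁻⁵ = 19930 N.
Spring extension = P/k = 19930/(13×10³) = 1.533 mm.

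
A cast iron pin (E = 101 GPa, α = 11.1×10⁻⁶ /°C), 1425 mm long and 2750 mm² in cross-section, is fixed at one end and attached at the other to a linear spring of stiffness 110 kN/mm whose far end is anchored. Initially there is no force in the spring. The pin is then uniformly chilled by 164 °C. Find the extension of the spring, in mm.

If the spring were absent the pin would shorten by αΔT L = 11.1×10⁻⁶ × 164 × 1425 = 2.594 mm.
Let P be the tensile force in the spring. The pin extends elastically by PL/(AE) and the spring stretches by P/k; together these equal δ_free.
P [ L/(AE) + 1/k ] = δ_free → P [ 1425/(2750×101×10³) + 1/(110×10³) ] = 2.594.
P = 2.594 / 1.422×10⁻⁵ = 182400 N.
Spring extension = P/k = 182400/(110×10³) = 1.658 mm.

δ ≈ 1.66 mm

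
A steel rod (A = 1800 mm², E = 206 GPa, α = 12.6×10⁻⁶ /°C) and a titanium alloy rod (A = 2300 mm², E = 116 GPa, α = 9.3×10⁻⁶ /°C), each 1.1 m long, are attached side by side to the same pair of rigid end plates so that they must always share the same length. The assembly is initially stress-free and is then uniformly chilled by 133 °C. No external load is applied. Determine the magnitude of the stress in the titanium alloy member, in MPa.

σ ≈ 29.6 MPa (compressive)

The steel has the larger α, so on cooling it would change length more than the titanium alloy if both were free. The rigid plates force a common final length, so the steel is put into tension and the titanium alloy into compression, with equal and opposite forces P (no external load).
Compatibility of the two members (thermal + elastic change equal): (α₁ − α₂)ΔT = P·[1/(A₁E₁) + 1/(A₂E₂)].
|α₁ − α₂|·ΔT = 3.3×10⁻⁶ × 133 = 0.0004389.
1/(A₁E₁) + 1/(A₂E₂) = 1/(1800×206×10³) + 1/(2300×116×10³) = 6.445×10⁻⁹ N⁻¹.
P = 0.0004389 / 6.445×10⁻⁹ = 68100 N = 68.1 kN.
σ_{titanium alloy} = P/A₂ = 68100/2300 = 29.61 MPa, compressive.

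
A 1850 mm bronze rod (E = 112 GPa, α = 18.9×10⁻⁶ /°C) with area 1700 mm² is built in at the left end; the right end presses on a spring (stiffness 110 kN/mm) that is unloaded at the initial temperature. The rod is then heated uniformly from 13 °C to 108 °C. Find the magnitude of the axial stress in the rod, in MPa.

If the spring were absent the rod would lengthen by αΔT L = 18.9×10⁻⁶ × 95 × 1850 = 3.322 mm.
With a force P in the spring, the elastic change of the rod is PL/(AE) and that of the spring is P/k; compatibility requires their sum to equal δ_free.
P [ L/(AE) + 1/k ] = δ_free → P [ 1850/(1700×112×10³) + 1/(110×10³) ] = 3.322.
P = 3.322 / 1.881×10⁻⁵ = 176600 N.
σ = P/A = 176600/1700 = 103.9 MPa.

σ ≈ 104 MPa (compressive)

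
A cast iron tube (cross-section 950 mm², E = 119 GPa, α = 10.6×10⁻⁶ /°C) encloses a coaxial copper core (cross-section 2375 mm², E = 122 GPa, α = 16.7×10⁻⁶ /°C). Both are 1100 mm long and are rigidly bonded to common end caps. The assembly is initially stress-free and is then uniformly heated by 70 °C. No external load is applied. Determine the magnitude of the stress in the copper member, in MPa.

Both members must finish at the same length. With the larger α, the copper tends to over-expand; the plates restrain it, putting the copper in compression and the cast iron in tension. With no external load the two internal forces are equal and opposite, magnitude P.
Setting the final lengths equal and cancelling L: (α₁ − α₂)ΔT = P/(A₁E₁) + P/(A₂E₂).
|α₁ − α₂|·ΔT = 6.1×10⁻⁶ × 70 = 0.000427.
1/(A₁E₁) + 1/(A₂E₂) = 1/(950×119×10³) + 1/(2375×122×10³) = 1.23×10⁻⁸ N⁻¹.
P = 0.000427 / 1.23×10⁻⁸ = 34720 N = 34.72 kN.
σ_{copper} = P/A₂ = 34720/2375 = 14.62 MPa, compressive.

σ ≈ 14.6 MPa (compressive)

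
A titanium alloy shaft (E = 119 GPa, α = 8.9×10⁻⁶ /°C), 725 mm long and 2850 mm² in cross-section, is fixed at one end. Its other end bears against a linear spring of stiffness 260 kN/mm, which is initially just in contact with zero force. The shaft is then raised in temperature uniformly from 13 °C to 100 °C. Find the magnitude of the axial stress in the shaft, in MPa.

Free thermal expansion: δ_free = αΔT L = 8.9×10⁻⁶ × 87 × 725 = 0.5614 mm.
With a force P in the spring, the elastic change of the shaft is PL/(AE) and that of the spring is P/k; compatibility requires their sum to equal δ_free.
P [ L/(AE) + 1/k ] = δ_free → P [ 725/(2850×119×10³) + 1/(260×10³) ] = 0.5614.
P = 0.5614 / 5.984×10⁻⁶ = 93810 N.
σ = P/A = 93810/2850 = 32.92 MPa.

σ ≈ 32.9 MPa (compressive)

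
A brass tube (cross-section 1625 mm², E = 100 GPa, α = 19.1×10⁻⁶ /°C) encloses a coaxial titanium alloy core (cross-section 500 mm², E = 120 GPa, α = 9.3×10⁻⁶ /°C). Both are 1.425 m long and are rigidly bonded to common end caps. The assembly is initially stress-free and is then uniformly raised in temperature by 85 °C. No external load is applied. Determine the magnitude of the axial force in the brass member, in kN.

Equilibrium of a rigid end plate with no external load gives equal and opposite internal forces ±P in the two members. Since α_{brass} > α_{titanium alloy}, heating drives the brass into compression and the titanium alloy into tension.
Equating the net (thermal + elastic) strains gives |α₁ − α₂|·ΔT = P·[1/(A₁E₁) + 1/(A₂E₂)].
|α₁ − α₂|·ΔT = 9.8×10⁻⁶ × 85 = 0.000833.
1/(A₁E₁) + 1/(A₂E₂) = 1/(1625×100×10³) + 1/(500×120×10³) = 2.282×10⁻⁸ N⁻¹.
So P = 0.000833 / 2.282×10⁻⁸ = 36.5 kN.

P ≈ 36.5 kN (compressive in the brass)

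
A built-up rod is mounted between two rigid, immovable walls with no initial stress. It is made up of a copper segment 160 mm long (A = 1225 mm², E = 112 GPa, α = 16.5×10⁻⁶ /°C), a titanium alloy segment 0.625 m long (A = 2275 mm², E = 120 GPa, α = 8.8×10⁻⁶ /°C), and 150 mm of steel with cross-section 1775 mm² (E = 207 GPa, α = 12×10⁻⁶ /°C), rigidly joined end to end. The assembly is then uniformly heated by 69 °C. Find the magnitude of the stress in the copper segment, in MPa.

σ ≈ 145 MPa (compressive)

If the supports were absent, the total length change would be Σ αᵢΔT Lᵢ = 16.5×10⁻⁶×69×160 + 8.8×10⁻⁶×69×625 + 12×10⁻⁶×69×150 = 0.6859 mm.
The rigid supports impose zero overall length change; the single axial force P common to all segments must satisfy P Σ Lᵢ/(AᵢEᵢ) = δ_free.
Σ Lᵢ/(AᵢEᵢ) = 160/(1225×112×10³) + 625/(2275×120×10³) + 150/(1775×207×10³) = 3.864×10⁻⁶ mm/N.
So P = 0.6859 / 3.864×10⁻⁶ = 177.5 kN, compressive.
σ_{copper} = P / A = 177500 / 1225 = 144.9 MPa.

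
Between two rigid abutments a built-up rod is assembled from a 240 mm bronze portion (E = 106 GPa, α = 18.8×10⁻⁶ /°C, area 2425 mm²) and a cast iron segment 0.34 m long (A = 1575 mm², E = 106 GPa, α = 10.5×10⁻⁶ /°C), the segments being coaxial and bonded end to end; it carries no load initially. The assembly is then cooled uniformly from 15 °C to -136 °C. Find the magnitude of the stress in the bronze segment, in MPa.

σ ≈ 169 MPa (tensile)

With the walls removed the bar would change length by δ_free = Σ αᵢΔT Lᵢ = 18.8×10⁻⁶×151×240 + 10.5×10⁻⁶×151×340 = 1.22 mm.
The walls prevent any net length change, so an axial force P (same in every segment) develops. Compatibility: P · Σ Lᵢ/(AᵢEᵢ) = δ_free.
Σ Lᵢ/(AᵢEᵢ) = 240/(2425×106×10³) + 340/(1575×106×10³) = 2.97×10⁻⁶ mm/N.
P = 1.22 / 2.97×10⁻⁶ = 410900 N = 410.9 kN, tensile.
σ_{bronze} = P / A = 410900 / 2425 = 169.4 MPa.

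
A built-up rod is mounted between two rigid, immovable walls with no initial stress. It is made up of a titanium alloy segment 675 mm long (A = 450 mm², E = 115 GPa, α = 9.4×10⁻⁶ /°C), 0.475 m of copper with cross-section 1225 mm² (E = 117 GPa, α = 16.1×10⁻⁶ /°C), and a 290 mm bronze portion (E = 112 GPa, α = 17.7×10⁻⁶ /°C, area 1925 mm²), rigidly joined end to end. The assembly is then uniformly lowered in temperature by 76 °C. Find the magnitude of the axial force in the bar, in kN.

Free thermal contraction of the whole bar: Σ αᵢΔT Lᵢ = 9.4×10⁻⁶×76×675 + 16.1×10⁻⁶×76×475 + 17.7×10⁻⁶×76×290 = 1.454 mm.
The walls prevent any net length change, so an axial force P (same in every segment) develops. Compatibility: P · Σ Lᵢ/(AᵢEᵢ) = δ_free.
The series flexibility is Σ Lᵢ/(AᵢEᵢ) = 675/(450×115×10³) + 475/(1225×117×10³) + 290/(1925×112×10³) = 1.77×10⁻⁵ mm/N.
Hence P = δ_free / Σ(L/AE) = 1.454/1.77×10⁻⁵ = 82.11 kN (tensile).

P ≈ 82.1 kN (tensile)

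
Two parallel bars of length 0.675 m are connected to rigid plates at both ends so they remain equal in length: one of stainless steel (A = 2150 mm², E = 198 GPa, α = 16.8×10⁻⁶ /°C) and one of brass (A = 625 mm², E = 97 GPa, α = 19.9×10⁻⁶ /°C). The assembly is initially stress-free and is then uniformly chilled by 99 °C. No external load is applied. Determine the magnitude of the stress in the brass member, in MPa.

σ ≈ 26.1 MPa (tensile)

Both members must finish at the same length. With the larger α, the brass tends to over-contract; the plates restrain it, putting the brass in tension and the stainless steel in compression. With no external load the two internal forces are equal and opposite, magnitude P.
Equating the net (thermal + elastic) strains gives |α₁ − α₂|·ΔT = P·[1/(A₁E₁) + 1/(A₂E₂)].
|α₁ − α₂|·ΔT = 3.1×10⁻⁶ × 99 = 0.0003069.
1/(A₁E₁) + 1/(A₂E₂) = 1/(2150×198×10³) + 1/(625×97×10³) = 1.884×10⁻⁸ N⁻¹.
P = 0.0003069 / 1.884×10⁻⁸ = 16290 N = 16.29 kN.
σ_{brass} = P/A₂ = 16290/625 = 26.06 MPa, tensile.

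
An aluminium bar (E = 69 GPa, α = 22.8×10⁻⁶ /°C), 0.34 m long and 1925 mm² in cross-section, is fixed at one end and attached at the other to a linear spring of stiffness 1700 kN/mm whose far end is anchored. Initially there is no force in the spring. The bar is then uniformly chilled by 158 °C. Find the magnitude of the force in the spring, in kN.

Free thermal contraction: δ_free = αΔT L = 22.8×10⁻⁶ × 158 × 340 = 1.225 mm.
With a force P in the spring, the elastic change of the bar is PL/(AE) and that of the spring is P/k; compatibility requires their sum to equal δ_free.
So P = δ_free / [L/(AE) + 1/k] = 1.225 / [ 340/(1925×69×10³) + 1/(1700×10³) ].
P = 1.225 / 3.148×10⁻⁶ = 389100 N.

P ≈ 389 kN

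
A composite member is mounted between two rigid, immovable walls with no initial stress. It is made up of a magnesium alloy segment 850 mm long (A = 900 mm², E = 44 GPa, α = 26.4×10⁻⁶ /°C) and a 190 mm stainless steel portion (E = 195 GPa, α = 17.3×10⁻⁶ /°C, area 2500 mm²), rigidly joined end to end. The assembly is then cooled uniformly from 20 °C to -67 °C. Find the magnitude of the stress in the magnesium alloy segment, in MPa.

With the walls removed the bar would change length by δ_free = Σ αᵢΔT Lᵢ = 26.4×10⁻⁶×87×850 + 17.3×10⁻⁶×87×190 = 2.238 mm.
The rigid supports impose zero overall length change; the single axial force P common to all segments must satisfy P Σ Lᵢ/(AᵢEᵢ) = δ_free.
The series flexibility is Σ Lᵢ/(AᵢEᵢ) = 850/(900×44×10³) + 190/(2500×195×10³) = 2.185×10⁻⁵ mm/N.
P = 2.238 / 2.185×10⁻⁵ = 102400 N = 102.4 kN, tensile.
σ_{magnesium alloy} = P / A = 102400 / 900 = 113.8 MPa.

σ ≈ 114 MPa (tensile)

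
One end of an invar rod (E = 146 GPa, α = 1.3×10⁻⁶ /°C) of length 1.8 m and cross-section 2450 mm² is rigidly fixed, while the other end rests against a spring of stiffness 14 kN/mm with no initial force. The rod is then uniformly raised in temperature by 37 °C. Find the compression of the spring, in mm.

Free thermal expansion: δ_free = αΔT L = 1.3×10⁻⁶ × 37 × 1800 = 0.08658 mm.
Let P be the compressive force at the spring. The rod shortens elastically by PL/(AE) and the spring compresses by P/k; together these equal δ_free.
P [ L/(AE) + 1/k ] = δ_free → P [ 1800/(2450×146×10³) + 1/(14×10³) ] = 0.08658.
P = 0.08658 / 7.646×10⁻⁵ = 1132 N.
Spring compression = P/k = 1132/(14×10³) = 0.08088 mm.

δ ≈ 0.0809 mm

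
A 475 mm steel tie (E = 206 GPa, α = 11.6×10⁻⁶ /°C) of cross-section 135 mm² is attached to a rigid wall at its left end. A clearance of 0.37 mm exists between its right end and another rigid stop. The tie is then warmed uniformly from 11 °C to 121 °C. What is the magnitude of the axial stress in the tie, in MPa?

Free thermal elongation = αΔT L = 11.6×10⁻⁶ × 110 × 475 = 0.6061 mm.
The gap closes (δ_free > 0.37 mm) and the wall then resists a further 0.6061 − 0.37 = 0.2361 mm of expansion.
That suppressed elongation corresponds to σ = E·Δ/L = 206×10³ × 0.2361/475 = 102.4 MPa.

σ ≈ 102 MPa (compressive)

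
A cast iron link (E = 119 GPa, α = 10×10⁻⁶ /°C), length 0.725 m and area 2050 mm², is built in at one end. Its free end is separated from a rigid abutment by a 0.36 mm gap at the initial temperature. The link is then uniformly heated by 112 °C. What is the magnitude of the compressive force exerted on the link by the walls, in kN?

P ≈ 152 kN

Unrestrained expansion: δ_free = αΔT L = 10×10⁻⁶ × 112 × 725 = 0.812 mm.
After closing the 0.36 mm clearance, 0.812 − 0.36 = 0.452 mm of expansion remains to be suppressed by the wall.
So σ = E(δ_free − g)/L = 119×10³ × 0.452/725 = 74.19 MPa.
P = σA = 74.19 × 2050 = 152.1 kN.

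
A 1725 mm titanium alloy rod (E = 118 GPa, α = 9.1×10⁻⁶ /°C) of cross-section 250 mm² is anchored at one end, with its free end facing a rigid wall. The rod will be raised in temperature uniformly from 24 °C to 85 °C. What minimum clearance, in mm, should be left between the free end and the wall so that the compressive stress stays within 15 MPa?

With no wall the rod would lengthen by αΔT L = 9.1×10⁻⁶ × 61 × 1725 = 0.9575 mm.
At the allowable stress the elastic shortening the wall may impose is σL/E = 15 × 1725 / (118×10³) = 0.2193 mm.
The gap must absorb the remainder: g_min = 0.9575 − 0.2193 = 0.7383 mm.

g ≈ 0.738 mm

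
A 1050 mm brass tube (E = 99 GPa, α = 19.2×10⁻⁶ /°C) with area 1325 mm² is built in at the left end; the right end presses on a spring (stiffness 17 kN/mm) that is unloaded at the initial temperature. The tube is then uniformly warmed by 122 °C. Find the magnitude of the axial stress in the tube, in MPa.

σ ≈ 27.8 MPa (compressive)

The unrestrained thermal change is αΔT L = 19.2×10⁻⁶ × 122 × 1050 = 2.46 mm.
With a force P in the spring, the elastic change of the tube is PL/(AE) and that of the spring is P/k; compatibility requires their sum to equal δ_free.
So P = δ_free / [L/(AE) + 1/k] = 2.46 / [ 1050/(1325×99×10³) + 1/(17×10³) ].
P = 2.46 / 6.683×10⁻⁵ = 36800 N.
σ = P/A = 36800/1325 = 27.78 MPa.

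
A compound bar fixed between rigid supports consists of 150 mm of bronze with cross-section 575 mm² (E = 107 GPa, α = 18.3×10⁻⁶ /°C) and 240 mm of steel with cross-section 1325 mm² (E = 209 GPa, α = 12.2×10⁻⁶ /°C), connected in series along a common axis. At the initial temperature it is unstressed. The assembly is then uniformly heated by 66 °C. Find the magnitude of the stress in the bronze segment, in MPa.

Free thermal expansion of the whole bar: Σ αᵢΔT Lᵢ = 18.3×10⁻⁶×66×150 + 12.2×10⁻⁶×66×240 = 0.3744 mm.
Since the ends are fixed, an axial force P builds up, equal in every segment, with P · Σ Lᵢ/(AᵢEᵢ) = δ_free.
The series flexibility is Σ Lᵢ/(AᵢEᵢ) = 150/(575×107×10³) + 240/(1325×209×10³) = 3.305×10⁻⁶ mm/N.
Hence P = δ_free / Σ(L/AE) = 0.3744/3.305×10⁻⁶ = 113.3 kN (compressive).
σ_{bronze} = P / A = 113300 / 575 = 197 MPa.

σ ≈ 197 MPa (compressive)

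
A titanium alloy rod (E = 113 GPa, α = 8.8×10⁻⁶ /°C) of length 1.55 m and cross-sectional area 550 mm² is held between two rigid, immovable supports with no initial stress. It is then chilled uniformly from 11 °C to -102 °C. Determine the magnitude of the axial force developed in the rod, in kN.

The ends cannot move, so σ = EαΔT = 113×10³ × 8.8×10⁻⁶ × 113 = 112.4 MPa.
P = AEαΔT = 550 × 113×10³ × 8.8×10⁻⁶ × 113 = 61.8 kN (tensile).

P ≈ 61.8 kN (tensile)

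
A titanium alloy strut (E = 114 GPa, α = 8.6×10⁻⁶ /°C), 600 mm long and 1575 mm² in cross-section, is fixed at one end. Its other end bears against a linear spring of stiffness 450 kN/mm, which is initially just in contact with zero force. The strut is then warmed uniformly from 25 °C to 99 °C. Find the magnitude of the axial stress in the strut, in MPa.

σ ≈ 43.6 MPa (compressive)

If the spring were absent the strut would lengthen by αΔT L = 8.6×10⁻⁶ × 74 × 600 = 0.3818 mm.
Let P be the compressive force at the spring. The strut shortens elastically by PL/(AE) and the spring compresses by P/k; together these equal δ_free.
So P = δ_free / [L/(AE) + 1/k] = 0.3818 / [ 600/(1575×114×10³) + 1/(450×10³) ].
P = 0.3818 / 5.564×10⁻⁶ = 68630 N.
σ = P/A = 68630/1575 = 43.57 MPa.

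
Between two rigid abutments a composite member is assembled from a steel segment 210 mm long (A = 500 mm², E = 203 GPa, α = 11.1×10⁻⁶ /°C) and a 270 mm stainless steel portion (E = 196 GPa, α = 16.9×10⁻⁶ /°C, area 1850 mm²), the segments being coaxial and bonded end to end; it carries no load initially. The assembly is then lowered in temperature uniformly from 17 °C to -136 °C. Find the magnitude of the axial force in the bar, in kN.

If the supports were absent, the total length change would be Σ αᵢΔT Lᵢ = 11.1×10⁻⁶×153×210 + 16.9×10⁻⁶×153×270 = 1.055 mm.
Since the ends are fixed, an axial force P builds up, equal in every segment, with P · Σ Lᵢ/(AᵢEᵢ) = δ_free.
Σ Lᵢ/(AᵢEᵢ) = 210/(500×203×10³) + 270/(1850×196×10³) = 2.814×10⁻⁶ mm/N.
Hence P = δ_free / Σ(L/AE) = 1.055/2.814×10⁻⁶ = 374.9 kN (tensile).

P ≈ 375 kN (tensile)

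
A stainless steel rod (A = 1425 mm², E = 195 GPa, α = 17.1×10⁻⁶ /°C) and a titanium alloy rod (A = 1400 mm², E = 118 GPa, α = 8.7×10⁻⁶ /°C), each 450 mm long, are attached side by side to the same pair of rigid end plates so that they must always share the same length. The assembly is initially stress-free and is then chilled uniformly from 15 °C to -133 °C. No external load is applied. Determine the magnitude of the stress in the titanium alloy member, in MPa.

σ ≈ 92 MPa (compressive)

The stainless steel has the larger α, so on cooling it would change length more than the titanium alloy if both were free. The rigid plates force a common final length, so the stainless steel is put into tension and the titanium alloy into compression, with equal and opposite forces P (no external load).
Setting the final lengths equal and cancelling L: (α₁ − α₂)ΔT = P/(A₁E₁) + P/(A₂E₂).
|α₁ − α₂|·ΔT = 8.4×10⁻⁶ × 148 = 0.001243.
1/(A₁E₁) + 1/(A₂E₂) = 1/(1425×195×10³) + 1/(1400×118×10³) = 9.652×10⁻⁹ N⁻¹.
P = 0.001243 / 9.652×10⁻⁹ = 128800 N = 128.8 kN.
σ_{titanium alloy} = P/A₂ = 128800/1400 = 92 MPa, compressive.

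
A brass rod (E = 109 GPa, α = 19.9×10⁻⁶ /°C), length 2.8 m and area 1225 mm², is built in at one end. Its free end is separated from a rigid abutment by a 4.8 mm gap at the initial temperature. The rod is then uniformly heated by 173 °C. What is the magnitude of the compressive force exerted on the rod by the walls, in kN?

If the wall were absent the rod would grow by αΔT L = 19.9×10⁻⁶ × 173 × 2800 = 9.64 mm.
After closing the 4.8 mm clearance, 9.64 − 4.8 = 4.84 mm of expansion remains to be suppressed by the wall.
That suppressed elongation corresponds to σ = E·Δ/L = 109×10³ × 4.84/2800 = 188.4 MPa.
P = σA = 188.4 × 1225 = 230.8 kN.

P ≈ 231 kN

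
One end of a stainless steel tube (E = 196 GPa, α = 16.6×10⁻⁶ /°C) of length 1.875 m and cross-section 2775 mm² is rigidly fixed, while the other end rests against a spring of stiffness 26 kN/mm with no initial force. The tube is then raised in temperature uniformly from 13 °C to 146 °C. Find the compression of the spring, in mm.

Free thermal expansion: δ_free = αΔT L = 16.6×10⁻⁶ × 133 × 1875 = 4.14 mm.
Let P be the compressive force at the spring. The tube shortens elastically by PL/(AE) and the spring compresses by P/k; together these equal δ_free.
So P = δ_free / [L/(AE) + 1/k] = 4.14 / [ 1875/(2775×196×10³) + 1/(26×10³) ].
P = 4.14 / 4.191×10⁻⁵ = 98780 N.
Spring compression = P/k = 98780/(26×10³) = 3.799 mm.

δ ≈ 3.8 mm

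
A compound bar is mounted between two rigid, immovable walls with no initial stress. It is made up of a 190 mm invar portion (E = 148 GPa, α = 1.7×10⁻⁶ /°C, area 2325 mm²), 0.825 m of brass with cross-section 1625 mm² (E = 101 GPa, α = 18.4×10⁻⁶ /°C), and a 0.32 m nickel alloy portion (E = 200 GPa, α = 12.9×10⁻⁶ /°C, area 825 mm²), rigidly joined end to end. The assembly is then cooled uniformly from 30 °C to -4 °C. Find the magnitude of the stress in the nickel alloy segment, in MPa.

With the walls removed the bar would change length by δ_free = Σ αᵢΔT Lᵢ = 1.7×10⁻⁶×34×190 + 18.4×10⁻⁶×34×825 + 12.9×10⁻⁶×34×320 = 0.6675 mm.
Since the ends are fixed, an axial force P builds up, equal in every segment, with P · Σ Lᵢ/(AᵢEᵢ) = δ_free.
Σ Lᵢ/(AᵢEᵢ) = 190/(2325×148×10³) + 825/(1625×101×10³) + 320/(825×200×10³) = 7.518×10⁻⁶ mm/N.
So P = 0.6675 / 7.518×10⁻⁶ = 88.78 kN, tensile.
σ_{nickel alloy} = P / A = 88780 / 825 = 107.6 MPa.

σ ≈ 108 MPa (tensile)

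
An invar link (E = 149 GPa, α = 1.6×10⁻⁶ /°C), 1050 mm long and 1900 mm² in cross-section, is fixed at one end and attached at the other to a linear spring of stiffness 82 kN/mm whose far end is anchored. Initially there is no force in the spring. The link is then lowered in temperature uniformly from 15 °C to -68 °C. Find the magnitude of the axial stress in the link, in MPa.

σ ≈ 4.61 MPa (tensile)

The unrestrained thermal change is αΔT L = 1.6×10⁻⁶ × 83 × 1050 = 0.1394 mm.
Let P be the tensile force in the spring. The link extends elastically by PL/(AE) and the spring stretches by P/k; together these equal δ_free.
P [ L/(AE) + 1/k ] = δ_free → P [ 1050/(1900×149×10³) + 1/(82×10³) ] = 0.1394.
P = 0.1394 / 1.59×10⁻⁵ = 8768 N.
σ = P/A = 8768/1900 = 4.615 MPa.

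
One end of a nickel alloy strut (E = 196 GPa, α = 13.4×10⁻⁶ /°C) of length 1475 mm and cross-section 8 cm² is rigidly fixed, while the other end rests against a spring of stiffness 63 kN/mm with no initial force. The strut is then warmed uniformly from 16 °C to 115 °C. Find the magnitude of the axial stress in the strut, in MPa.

σ ≈ 96.8 MPa (compressive)

The unrestrained thermal change is αΔT L = 13.4×10⁻⁶ × 99 × 1475 = 1.957 mm.
With a force P in the spring, the elastic change of the strut is PL/(AE) and that of the spring is P/k; compatibility requires their sum to equal δ_free.
So P = δ_free / [L/(AE) + 1/k] = 1.957 / [ 1475/(800×196×10³) + 1/(63×10³) ].
P = 1.957 / 2.528×10⁻⁵ = 77400 N.
σ = P/A = 77400/800 = 96.75 MPa.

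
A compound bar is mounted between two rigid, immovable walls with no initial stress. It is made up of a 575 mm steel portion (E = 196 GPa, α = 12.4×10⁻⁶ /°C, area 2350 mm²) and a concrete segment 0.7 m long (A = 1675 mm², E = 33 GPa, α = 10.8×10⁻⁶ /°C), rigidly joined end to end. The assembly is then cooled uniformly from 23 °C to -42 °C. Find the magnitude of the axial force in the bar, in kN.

P ≈ 68.6 kN (tensile)

With the walls removed the bar would change length by δ_free = Σ αᵢΔT Lᵢ = 12.4×10⁻⁶×65×575 + 10.8×10⁻⁶×65×700 = 0.9548 mm.
The rigid supports impose zero overall length change; the single axial force P common to all segments must satisfy P Σ Lᵢ/(AᵢEᵢ) = δ_free.
The series flexibility is Σ Lᵢ/(AᵢEᵢ) = 575/(2350×196×10³) + 700/(1675×33×10³) = 1.391×10⁻⁵ mm/N.
P = 0.9548 / 1.391×10⁻⁵ = 68630 N = 68.63 kN, tensile.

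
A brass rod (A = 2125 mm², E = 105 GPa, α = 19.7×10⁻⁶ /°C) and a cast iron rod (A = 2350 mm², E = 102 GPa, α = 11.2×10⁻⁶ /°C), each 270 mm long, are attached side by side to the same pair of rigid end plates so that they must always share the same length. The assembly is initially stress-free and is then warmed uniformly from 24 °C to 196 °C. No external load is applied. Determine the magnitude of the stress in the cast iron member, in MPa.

σ ≈ 71.9 MPa (tensile)

Equilibrium of a rigid end plate with no external load gives equal and opposite internal forces ±P in the two members. Since α_{brass} > α_{cast iron}, heating drives the brass into compression and the cast iron into tension.
Compatibility of the two members (thermal + elastic change equal): (α₁ − α₂)ΔT = P·[1/(A₁E₁) + 1/(A₂E₂)].
|α₁ − α₂|·ΔT = 8.5×10⁻⁶ × 172 = 0.001462.
1/(A₁E₁) + 1/(A₂E₂) = 1/(2125×105×10³) + 1/(2350×102×10³) = 8.654×10⁻⁹ N⁻¹.
P = 0.001462 / 8.654×10⁻⁹ = 168900 N = 168.9 kN.
σ_{cast iron} = P/A₂ = 168900/2350 = 71.89 MPa, tensile.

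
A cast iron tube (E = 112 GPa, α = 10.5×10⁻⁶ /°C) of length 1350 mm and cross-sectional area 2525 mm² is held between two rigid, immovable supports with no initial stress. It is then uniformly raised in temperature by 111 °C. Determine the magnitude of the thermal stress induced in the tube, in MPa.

Because both ends are immovable the net strain is zero, and the suppressed thermal strain is αΔT = 10.5×10⁻⁶ × 111 = 1165.5×10⁻⁶.
σ = EαΔT = 112×10³ × 10.5×10⁻⁶ × 111 = 130.5 MPa (compressive; the tube is trying to expand).

σ ≈ 131 MPa (compressive)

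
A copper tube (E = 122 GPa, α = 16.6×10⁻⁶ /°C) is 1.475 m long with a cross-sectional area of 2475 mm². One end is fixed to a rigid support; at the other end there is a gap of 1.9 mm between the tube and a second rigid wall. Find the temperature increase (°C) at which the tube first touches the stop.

ΔT ≈ 77.6 °C

Contact occurs when the free expansion equals the gap: αΔT L = 1.9 mm.
ΔT = 1.9 / (16.6×10⁻⁶ × 1475) = 77.6 °C.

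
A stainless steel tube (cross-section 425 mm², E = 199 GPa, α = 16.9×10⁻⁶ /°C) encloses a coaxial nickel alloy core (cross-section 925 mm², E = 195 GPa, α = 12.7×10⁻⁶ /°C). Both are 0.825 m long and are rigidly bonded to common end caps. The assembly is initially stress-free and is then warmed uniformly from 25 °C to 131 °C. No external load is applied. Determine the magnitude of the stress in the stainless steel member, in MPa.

σ ≈ 60.3 MPa (compressive)

Both members must finish at the same length. With the larger α, the stainless steel tends to over-expand; the plates restrain it, putting the stainless steel in compression and the nickel alloy in tension. With no external load the two internal forces are equal and opposite, magnitude P.
Setting the final lengths equal and cancelling L: (α₁ − α₂)ΔT = P/(A₁E₁) + P/(A₂E₂).
|α₁ − α₂|·ΔT = 4.2×10⁻⁶ × 106 = 0.0004452.
1/(A₁E₁) + 1/(A₂E₂) = 1/(425×199×10³) + 1/(925×195×10³) = 1.737×10⁻⁸ N⁻¹.
P = 0.0004452 / 1.737×10⁻⁸ = 25630 N = 25.63 kN.
σ_{stainless steel} = P/A₁ = 25630/425 = 60.31 MPa, compressive.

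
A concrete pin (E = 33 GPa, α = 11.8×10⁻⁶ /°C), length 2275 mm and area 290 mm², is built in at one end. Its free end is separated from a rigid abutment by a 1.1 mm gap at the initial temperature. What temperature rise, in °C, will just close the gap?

ΔT ≈ 41 °C

Contact occurs when the free expansion equals the gap: αΔT L = 1.1 mm.
So ΔT = g/(αL) = 1.1/(11.8×10⁻⁶ × 2275) = 40.98 °C.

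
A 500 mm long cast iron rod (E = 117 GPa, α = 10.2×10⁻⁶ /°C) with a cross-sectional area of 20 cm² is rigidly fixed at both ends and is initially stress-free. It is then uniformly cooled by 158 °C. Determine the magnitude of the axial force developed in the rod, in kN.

The ends cannot move, so σ = EαΔT = 117×10³ × 10.2×10⁻⁶ × 158 = 188.6 MPa.
P = AEαΔT = 2000 × 117×10³ × 10.2×10⁻⁶ × 158 = 377.1 kN (tensile).

P ≈ 377 kN (tensile)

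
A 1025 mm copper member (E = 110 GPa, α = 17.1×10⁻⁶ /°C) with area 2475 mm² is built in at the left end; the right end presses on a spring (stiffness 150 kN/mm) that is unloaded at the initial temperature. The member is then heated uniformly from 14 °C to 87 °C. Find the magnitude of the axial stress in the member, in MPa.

Free thermal expansion: δ_free = αΔT L = 17.1×10⁻⁶ × 73 × 1025 = 1.28 mm.
Let P be the compressive force at the spring. The member shortens elastically by PL/(AE) and the spring compresses by P/k; together these equal δ_free.
So P = δ_free / [L/(AE) + 1/k] = 1.28 / [ 1025/(2475×110×10³) + 1/(150×10³) ].
P = 1.28 / 1.043×10⁻⁵ = 122700 N.
σ = P/A = 122700/2475 = 49.56 MPa.

σ ≈ 49.6 MPa (compressive)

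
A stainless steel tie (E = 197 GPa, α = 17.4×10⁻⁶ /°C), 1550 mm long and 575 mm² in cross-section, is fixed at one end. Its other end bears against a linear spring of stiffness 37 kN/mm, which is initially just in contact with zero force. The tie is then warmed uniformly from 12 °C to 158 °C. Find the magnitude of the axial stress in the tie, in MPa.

Free thermal expansion: δ_free = αΔT L = 17.4×10⁻⁶ × 146 × 1550 = 3.938 mm.
With a force P in the spring, the elastic change of the tie is PL/(AE) and that of the spring is P/k; compatibility requires their sum to equal δ_free.
P [ L/(AE) + 1/k ] = δ_free → P [ 1550/(575×197×10³) + 1/(37×10³) ] = 3.938.
P = 3.938 / 4.071×10⁻⁵ = 96720 N.
σ = P/A = 96720/575 = 168.2 MPa.

σ ≈ 168 MPa (compressive)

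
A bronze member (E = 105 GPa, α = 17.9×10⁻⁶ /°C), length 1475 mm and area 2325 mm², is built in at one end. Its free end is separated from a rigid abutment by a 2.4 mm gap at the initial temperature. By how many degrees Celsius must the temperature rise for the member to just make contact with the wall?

ΔT ≈ 90.9 °C

The gap closes when αΔT L = 2.4 mm, since the member is still unstressed at that instant.
ΔT = 2.4 / (17.9×10⁻⁶ × 1475) = 90.9 °C.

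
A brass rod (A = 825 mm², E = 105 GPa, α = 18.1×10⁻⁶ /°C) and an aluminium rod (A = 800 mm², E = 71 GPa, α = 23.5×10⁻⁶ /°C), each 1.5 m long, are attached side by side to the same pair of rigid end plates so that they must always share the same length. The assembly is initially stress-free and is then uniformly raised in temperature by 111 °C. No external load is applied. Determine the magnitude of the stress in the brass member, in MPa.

σ ≈ 24.9 MPa (tensile)

Both members must finish at the same length. With the larger α, the aluminium tends to over-expand; the plates restrain it, putting the aluminium in compression and the brass in tension. With no external load the two internal forces are equal and opposite, magnitude P.
Compatibility of the two members (thermal + elastic change equal): (α₁ − α₂)ΔT = P·[1/(A₁E₁) + 1/(A₂E₂)].
|α₁ − α₂|·ΔT = 5.4×10⁻⁶ × 111 = 0.0005994.
1/(A₁E₁) + 1/(A₂E₂) = 1/(825×105×10³) + 1/(800×71×10³) = 2.915×10⁻⁸ N⁻¹.
So P = 0.0005994 / 2.915×10⁻⁸ = 20.56 kN.
σ_{brass} = P/A₁ = 20560/825 = 24.92 MPa, tensile.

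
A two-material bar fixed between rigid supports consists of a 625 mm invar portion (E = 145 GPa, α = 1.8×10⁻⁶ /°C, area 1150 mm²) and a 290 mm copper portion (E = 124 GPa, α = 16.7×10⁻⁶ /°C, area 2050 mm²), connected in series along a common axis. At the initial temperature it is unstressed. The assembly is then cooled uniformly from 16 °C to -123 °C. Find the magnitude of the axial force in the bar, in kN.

Free thermal contraction of the whole bar: Σ αᵢΔT Lᵢ = 1.8×10⁻⁶×139×625 + 16.7×10⁻⁶×139×290 = 0.8296 mm.
The rigid supports impose zero overall length change; the single axial force P common to all segments must satisfy P Σ Lᵢ/(AᵢEᵢ) = δ_free.
The series flexibility is Σ Lᵢ/(AᵢEᵢ) = 625/(1150×145×10³) + 290/(2050×124×10³) = 4.889×10⁻⁶ mm/N.
P = 0.8296 / 4.889×10⁻⁶ = 169700 N = 169.7 kN, tensile.

P ≈ 170 kN (tensile)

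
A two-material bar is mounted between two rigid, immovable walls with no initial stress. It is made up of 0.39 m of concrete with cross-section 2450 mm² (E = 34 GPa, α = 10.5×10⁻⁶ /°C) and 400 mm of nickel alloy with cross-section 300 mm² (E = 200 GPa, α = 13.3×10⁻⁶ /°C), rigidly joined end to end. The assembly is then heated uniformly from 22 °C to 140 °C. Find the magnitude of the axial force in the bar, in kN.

With the walls removed the bar would change length by δ_free = Σ αᵢΔT Lᵢ = 10.5×10⁻⁶×118×390 + 13.3×10⁻⁶×118×400 = 1.111 mm.
Since the ends are fixed, an axial force P builds up, equal in every segment, with P · Σ Lᵢ/(AᵢEᵢ) = δ_free.
The series flexibility is Σ Lᵢ/(AᵢEᵢ) = 390/(2450×34×10³) + 400/(300×200×10³) = 1.135×10⁻⁵ mm/N.
P = 1.111 / 1.135×10⁻⁵ = 97900 N = 97.9 kN, compressive.

P ≈ 97.9 kN (compressive)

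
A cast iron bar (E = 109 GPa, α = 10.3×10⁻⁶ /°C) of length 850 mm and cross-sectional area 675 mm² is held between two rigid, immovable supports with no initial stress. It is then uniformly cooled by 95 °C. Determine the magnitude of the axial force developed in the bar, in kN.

The ends cannot move, so σ = EαΔT = 109×10³ × 10.3×10⁻⁶ × 95 = 106.7 MPa.
Axial force P = σA = 106.7 × 675 = 71990 N = 71.99 kN, tensile.

P ≈ 72 kN (tensile)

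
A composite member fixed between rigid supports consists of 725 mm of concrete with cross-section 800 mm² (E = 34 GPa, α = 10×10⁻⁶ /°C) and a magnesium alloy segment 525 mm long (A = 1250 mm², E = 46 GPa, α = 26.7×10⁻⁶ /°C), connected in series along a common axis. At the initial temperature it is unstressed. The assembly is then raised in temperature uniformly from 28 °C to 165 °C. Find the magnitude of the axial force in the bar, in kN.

With the walls removed the bar would change length by δ_free = Σ αᵢΔT Lᵢ = 10×10⁻⁶×137×725 + 26.7×10⁻⁶×137×525 = 2.914 mm.
The rigid supports impose zero overall length change; the single axial force P common to all segments must satisfy P Σ Lᵢ/(AᵢEᵢ) = δ_free.
The series flexibility is Σ Lᵢ/(AᵢEᵢ) = 725/(800×34×10³) + 525/(1250×46×10³) = 3.578×10⁻⁵ mm/N.
P = 2.914 / 3.578×10⁻⁵ = 81420 N = 81.42 kN, compressive.

P ≈ 81.4 kN (compressive)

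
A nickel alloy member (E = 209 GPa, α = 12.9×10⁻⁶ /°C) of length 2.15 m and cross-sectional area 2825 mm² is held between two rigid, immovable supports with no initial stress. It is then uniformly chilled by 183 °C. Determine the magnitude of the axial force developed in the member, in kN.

Full restraint means ε = 0, so the stress is σ = EαΔT = 209×10³ × 12.9×10⁻⁶ × 183 = 493.4 MPa.
Axial force P = σA = 493.4 × 2825 = 1.394×10⁶ N = 1394 kN, tensile.

P ≈ 1390 kN (tensile)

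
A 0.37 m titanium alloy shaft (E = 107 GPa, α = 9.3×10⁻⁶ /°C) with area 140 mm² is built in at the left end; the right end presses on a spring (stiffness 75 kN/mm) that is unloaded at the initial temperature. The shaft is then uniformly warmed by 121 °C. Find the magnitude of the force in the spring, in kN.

P ≈ 10.9 kN

Free thermal expansion: δ_free = αΔT L = 9.3×10⁻⁶ × 121 × 370 = 0.4164 mm.
Let P be the compressive force at the spring. The shaft shortens elastically by PL/(AE) and the spring compresses by P/k; together these equal δ_free.
So P = δ_free / [L/(AE) + 1/k] = 0.4164 / [ 370/(140×107×10³) + 1/(75×10³) ].
P = 0.4164 / 3.803×10⁻⁵ = 10950 N.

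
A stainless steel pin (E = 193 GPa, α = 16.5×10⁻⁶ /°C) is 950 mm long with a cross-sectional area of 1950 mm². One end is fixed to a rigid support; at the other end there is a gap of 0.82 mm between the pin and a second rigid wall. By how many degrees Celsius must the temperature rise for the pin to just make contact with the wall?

The gap closes when αΔT L = 0.82 mm, since the pin is still unstressed at that instant.
So ΔT = g/(αL) = 0.82/(16.5×10⁻⁶ × 950) = 52.31 °C.

ΔT ≈ 52.3 °C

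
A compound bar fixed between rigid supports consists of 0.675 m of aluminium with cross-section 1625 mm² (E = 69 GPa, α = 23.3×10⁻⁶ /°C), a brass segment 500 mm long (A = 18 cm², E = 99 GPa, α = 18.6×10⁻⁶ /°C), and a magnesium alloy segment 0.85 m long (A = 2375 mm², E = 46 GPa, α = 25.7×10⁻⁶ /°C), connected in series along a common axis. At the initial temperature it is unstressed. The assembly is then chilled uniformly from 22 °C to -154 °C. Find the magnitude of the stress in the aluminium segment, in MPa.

σ ≈ 306 MPa (tensile)

If the supports were absent, the total length change would be Σ αᵢΔT Lᵢ = 23.3×10⁻⁶×176×675 + 18.6×10⁻⁶×176×500 + 25.7×10⁻⁶×176×850 = 8.25 mm.
Since the ends are fixed, an axial force P builds up, equal in every segment, with P · Σ Lᵢ/(AᵢEᵢ) = δ_free.
Σ Lᵢ/(AᵢEᵢ) = 675/(1625×69×10³) + 500/(1800×99×10³) + 850/(2375×46×10³) = 1.661×10⁻⁵ mm/N.
So P = 8.25 / 1.661×10⁻⁵ = 496.8 kN, tensile.
σ_{aluminium} = P / A = 496800 / 1625 = 305.7 MPa.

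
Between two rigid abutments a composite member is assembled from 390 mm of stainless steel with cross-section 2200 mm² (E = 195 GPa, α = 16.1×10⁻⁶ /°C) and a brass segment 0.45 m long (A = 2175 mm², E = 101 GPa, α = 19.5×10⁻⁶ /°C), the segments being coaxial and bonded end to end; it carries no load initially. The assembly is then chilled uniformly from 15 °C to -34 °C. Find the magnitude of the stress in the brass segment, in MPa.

σ ≈ 115 MPa (tensile)

With the walls removed the bar would change length by δ_free = Σ αᵢΔT Lᵢ = 16.1×10⁻⁶×49×390 + 19.5×10⁻⁶×49×450 = 0.7376 mm.
Since the ends are fixed, an axial force P builds up, equal in every segment, with P · Σ Lᵢ/(AᵢEᵢ) = δ_free.
The series flexibility is Σ Lᵢ/(AᵢEᵢ) = 390/(2200×195×10³) + 450/(2175×101×10³) = 2.958×10⁻⁶ mm/N.
P = 0.7376 / 2.958×10⁻⁶ = 249400 N = 249.4 kN, tensile.
σ_{brass} = P / A = 249400 / 2175 = 114.7 MPa.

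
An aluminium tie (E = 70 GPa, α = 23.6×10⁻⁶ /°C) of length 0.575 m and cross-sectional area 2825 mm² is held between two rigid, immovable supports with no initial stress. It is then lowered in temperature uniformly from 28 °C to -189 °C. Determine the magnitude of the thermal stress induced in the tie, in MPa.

With length fixed, the mechanical strain must cancel the thermal strain αΔT = 23.6×10⁻⁶ × 217 = 5121.2×10⁻⁶.
Hence σ = E·αΔT = 70×10³ × 5121.2×10⁻⁶ = 358.5 MPa, tensile.

σ ≈ 358 MPa (tensile)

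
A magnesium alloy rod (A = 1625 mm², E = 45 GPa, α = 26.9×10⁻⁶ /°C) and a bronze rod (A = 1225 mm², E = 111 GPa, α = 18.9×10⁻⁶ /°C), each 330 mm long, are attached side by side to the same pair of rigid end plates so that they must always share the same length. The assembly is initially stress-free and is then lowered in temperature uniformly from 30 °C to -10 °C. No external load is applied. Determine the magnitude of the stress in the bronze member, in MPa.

Both members must finish at the same length. With the larger α, the magnesium alloy tends to over-contract; the plates restrain it, putting the magnesium alloy in tension and the bronze in compression. With no external load the two internal forces are equal and opposite, magnitude P.
Setting the final lengths equal and cancelling L: (α₁ − α₂)ΔT = P/(A₁E₁) + P/(A₂E₂).
|α₁ − α₂|·ΔT = 8×10⁻⁶ × 40 = 0.00032.
1/(A₁E₁) + 1/(A₂E₂) = 1/(1625×45×10³) + 1/(1225×111×10³) = 2.103×10⁻⁸ N⁻¹.
So P = 0.00032 / 2.103×10⁻⁸ = 15.22 kN.
σ_{bronze} = P/A₂ = 15220/1225 = 12.42 MPa, compressive.

σ ≈ 12.4 MPa (compressive)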